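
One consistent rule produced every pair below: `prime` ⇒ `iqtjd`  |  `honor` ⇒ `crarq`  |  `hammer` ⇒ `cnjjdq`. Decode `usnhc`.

p(15)→i(8) and r(17)→q(16) fit y≡17x+13 (mod 26); the inverse of 17 mod 26 is 23. This is an affine cipher: with a=0,…,z=25, each position x becomes (17x+13) mod 26.
Decoding usnhc: u(20)→23·(20−13)≡5=f; s(18)→23·(18−13)≡11=l; n(13)→23·(13−13)≡0=a; h(7)→23·(7−13)≡18=s; c(2)→23·(2−13)≡7=h (all mod 26).

flash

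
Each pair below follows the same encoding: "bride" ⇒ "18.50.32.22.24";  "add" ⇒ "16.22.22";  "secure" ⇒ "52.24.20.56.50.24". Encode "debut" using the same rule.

22.24.18.56.54

b(#2)→18 and r(#18)→50: differences scale by 2, so n = 2·pos + 14. With a=1..z=26, the number is 2·pos + 14.
On debut: d=4→22, e=5→24, b=2→18, u=21→56, t=20→54.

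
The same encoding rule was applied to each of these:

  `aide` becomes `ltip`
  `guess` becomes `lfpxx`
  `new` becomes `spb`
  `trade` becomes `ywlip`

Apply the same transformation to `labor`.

The shift depends on letter class: consonant d→i is +5, but vowel a→l is +11. Two shifts are in play — +11 for a/e/i/o/u, +5 for every other letter.
Applying it to labor: l(cons)+5=q, a(vowel)+11=l, b(cons)+5=g, o(vowel)+11=z, r(cons)+5=w.

qlgzw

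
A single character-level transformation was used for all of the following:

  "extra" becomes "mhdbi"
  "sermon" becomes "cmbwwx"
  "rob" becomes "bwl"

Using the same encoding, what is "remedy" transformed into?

The shift depends on letter class: consonant x→h is +10, but vowel e→m is +8. The rule splits by letter class: vowels +8, consonants +10.
On remedy: r(cons)+10=b, e(vowel)+8=m, m(cons)+10=w, e(vowel)+8=m, d(cons)+10=n, y(cons)+10=i.

bmwmni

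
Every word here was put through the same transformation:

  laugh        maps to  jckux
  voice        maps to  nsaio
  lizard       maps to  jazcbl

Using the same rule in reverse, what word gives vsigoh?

pocket

Treating letters as 0–25, the rule is x ↦ 3x + 2 (mod 26).
Reversing it on vsigoh: v(21)→9·(21−2)≡15=p; s(18)→9·(18−2)≡14=o; i(8)→9·(8−2)≡2=c; g(6)→9·(6−2)≡10=k; o(14)→9·(14−2)≡4=e; h(7)→9·(7−2)≡19=t (all mod 26).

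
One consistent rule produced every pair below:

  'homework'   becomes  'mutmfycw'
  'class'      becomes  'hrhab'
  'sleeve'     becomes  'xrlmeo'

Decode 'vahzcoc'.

In homework: h→m is +5, o→u is +6, m→t is +7, e→m is +8 — the shift increases by 1 each position. The shift increases by 1 at each position, starting from +5: 5, 6, 7, ….
Reversing it on vahzcoc: v−5=q, a−6=u, h−7=a, z−8=r, c−9=t, o−10=e, c−11=r.

quarter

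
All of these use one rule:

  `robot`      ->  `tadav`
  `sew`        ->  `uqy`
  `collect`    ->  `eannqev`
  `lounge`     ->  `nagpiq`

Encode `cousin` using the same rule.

The shift depends on letter class: consonant r→t is +2, but vowel o→a is +12. Two shifts are in play — +12 for a/e/i/o/u, +2 for every other letter.
On cousin: c(cons)+2=e, o(vowel)+12=a, u(vowel)+12=g, s(cons)+2=u, i(vowel)+12=u, n(cons)+2=p.

eaguup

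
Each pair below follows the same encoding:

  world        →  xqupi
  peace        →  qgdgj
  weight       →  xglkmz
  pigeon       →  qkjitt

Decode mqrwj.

In world: w→x is +1, o→q is +2, r→u is +3, l→p is +4 — the shift increases by 1 each position. Letter i (0-indexed) is shifted by i+1, so successive shifts are 1, 2, 3, ….
Undoing it on mqrwj: m−1=l, q−2=o, r−3=o, w−4=s, j−5=e.

loose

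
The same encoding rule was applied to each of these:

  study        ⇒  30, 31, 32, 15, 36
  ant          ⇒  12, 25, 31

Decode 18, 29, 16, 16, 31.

s is letter #19 and maps to 30: an offset of 11. The number is (letter's place in the alphabet, a=1) + 11.
Reversing it on 18, 29, 16, 16, 31: 18→(18−11)÷1=7=g, 29→(29−11)÷1=18=r, 16→(16−11)÷1=5=e, 16→(16−11)÷1=5=e, 31→(31−11)÷1=20=t.

greet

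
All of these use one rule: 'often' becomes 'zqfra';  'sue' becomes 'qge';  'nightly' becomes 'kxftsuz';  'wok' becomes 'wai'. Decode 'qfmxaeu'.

isolate

The output letters match the input read backwards, each shifted +12: often reversed is netfo. The word is reversed, then every letter is shifted forward by 12.
Reversing it on qfmxaeu: shift back: q−12=e, f−12=t, m−12=a, x−12=l, a−12=o, e−12=s, u−12=i → etalosi; then reverse → isolate.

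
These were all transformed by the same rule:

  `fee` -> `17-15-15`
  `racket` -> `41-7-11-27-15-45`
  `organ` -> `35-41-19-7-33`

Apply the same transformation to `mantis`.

f(#6)→17 and e(#5)→15: differences scale by 2, so n = 2·pos + 5. Each letter becomes 2×(its alphabet position, a=1..z=26) + 5.
On mantis: m=13→31, a=1→7, n=14→33, t=20→45, i=9→23, s=19→43.

31-7-33-45-23-43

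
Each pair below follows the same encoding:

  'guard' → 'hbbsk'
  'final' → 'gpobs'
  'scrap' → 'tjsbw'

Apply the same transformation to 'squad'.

Shifts by position in guard: pos 0: g→h (+1), pos 1: u→b (+7), pos 2: a→b (+1), pos 3: r→s (+1), pos 4: d→k (+7) — repeating every 3. It's a Vigenère-style cipher with numeric key [1,7,1]: position i shifts by key[i mod 3].
For squad: s+1=t, q+7=x, u+1=v, a+1=b, d+7=k.

txvbk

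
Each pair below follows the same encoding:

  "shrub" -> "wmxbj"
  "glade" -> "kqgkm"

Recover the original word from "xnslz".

Each letter shifts forward by (position + 4), i.e. 4, 5, 6, … — the shift grows by one for each successive letter.
Reversing it on xnslz: x−4=t, n−5=i, s−6=m, l−7=e, z−8=r.

timer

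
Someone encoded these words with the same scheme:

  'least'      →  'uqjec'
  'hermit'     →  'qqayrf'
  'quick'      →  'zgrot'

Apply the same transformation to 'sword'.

bixdm

Shifts by position in least: pos 0: l→u (+9), pos 1: e→q (+12), pos 2: a→j (+9), pos 3: s→e (+12) — repeating every 2. It's a Vigenère-style cipher with numeric key [9,12]: position i shifts by key[i mod 2].
For sword: s+9=b, w+12=i, o+9=x, r+12=d, d+9=m.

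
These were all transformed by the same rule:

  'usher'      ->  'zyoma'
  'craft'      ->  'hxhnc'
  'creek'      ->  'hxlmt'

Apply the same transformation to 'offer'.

tlmma

In usher: u→z is +5, s→y is +6, h→o is +7, e→m is +8 — the shift increases by 1 each position. Each letter shifts forward by (position + 5), i.e. 5, 6, 7, … — the shift grows by one for each successive letter.
On offer: o+5=t, f+6=l, f+7=m, e+8=m, r+9=a.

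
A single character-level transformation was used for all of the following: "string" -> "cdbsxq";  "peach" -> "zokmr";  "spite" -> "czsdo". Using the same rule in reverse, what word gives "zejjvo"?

This is a Caesar cipher with shift 10.
Reversing it on zejjvo: z−10=p, e−10=u, j−10=z, j−10=z, v−10=l, o−10=e.

puzzle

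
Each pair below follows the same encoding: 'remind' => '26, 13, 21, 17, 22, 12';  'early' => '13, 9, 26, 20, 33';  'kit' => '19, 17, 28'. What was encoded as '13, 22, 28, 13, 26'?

enter

r is letter #18 and maps to 26: an offset of 8. Each letter is replaced by its alphabet position (a=1..z=26) + 8.
Undoing it on 13, 22, 28, 13, 26: 13→(13−8)÷1=5=e, 22→(22−8)÷1=14=n, 28→(28−8)÷1=20=t, 13→(13−8)÷1=5=e, 26→(26−8)÷1=18=r.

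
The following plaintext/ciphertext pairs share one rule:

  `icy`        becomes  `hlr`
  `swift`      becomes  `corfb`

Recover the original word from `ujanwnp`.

The output letters match the input read backwards, each shifted +9: icy reversed is yci. The word is reversed, then every letter is shifted forward by 9.
Decoding ujanwnp: shift back: u−9=l, j−9=a, a−9=r, n−9=e, w−9=n, n−9=e, p−9=g → lareneg; then reverse → general.

general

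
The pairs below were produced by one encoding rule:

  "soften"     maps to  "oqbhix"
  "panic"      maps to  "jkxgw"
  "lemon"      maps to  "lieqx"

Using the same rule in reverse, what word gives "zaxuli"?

jungle

Treating letters as 0–25, the rule is x ↦ 19x + 10 (mod 26).
Undoing it on zaxuli: z(25)→11·(25−10)≡9=j; a(0)→11·(0−10)≡20=u; x(23)→11·(23−10)≡13=n; u(20)→11·(20−10)≡6=g; l(11)→11·(11−10)≡11=l; i(8)→11·(8−10)≡4=e (all mod 26).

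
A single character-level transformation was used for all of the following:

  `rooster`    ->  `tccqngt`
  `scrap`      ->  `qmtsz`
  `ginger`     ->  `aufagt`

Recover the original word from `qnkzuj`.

r(17)→t(19) and o(14)→c(2) fit y≡23x+18 (mod 26); the inverse of 23 mod 26 is 17. Treating letters as 0–25, the rule is x ↦ 23x + 18 (mod 26).
Reversing it on qnkzuj: q(16)→17·(16−18)≡18=s; n(13)→17·(13−18)≡19=t; k(10)→17·(10−18)≡20=u; z(25)→17·(25−18)≡15=p; u(20)→17·(20−18)≡8=i; j(9)→17·(9−18)≡3=d (all mod 26).

stupid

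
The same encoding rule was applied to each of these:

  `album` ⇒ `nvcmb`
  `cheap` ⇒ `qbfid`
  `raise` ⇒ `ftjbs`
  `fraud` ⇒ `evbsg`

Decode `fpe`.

doe

Two steps: reverse the string, then apply a Caesar shift of +1.
Undoing it on fpe: shift back: f−1=e, p−1=o, e−1=d → eod; then reverse → doe.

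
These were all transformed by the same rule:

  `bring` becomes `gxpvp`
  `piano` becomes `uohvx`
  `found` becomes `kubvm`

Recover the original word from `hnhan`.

In bring: b→g is +5, r→x is +6, i→p is +7, n→v is +8 — the shift increases by 1 each position. Each letter shifts forward by (position + 5), i.e. 5, 6, 7, … — the shift grows by one for each successive letter.
Reversing it on hnhan: h−5=c, n−6=h, h−7=a, a−8=s, n−9=e.

chase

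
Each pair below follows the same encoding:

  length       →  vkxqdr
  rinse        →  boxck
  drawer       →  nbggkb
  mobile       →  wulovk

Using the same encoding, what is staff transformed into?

cdgpp

Two shifts are in play — +6 for a/e/i/o/u, +10 for every other letter.
On staff: s(cons)+10=c, t(cons)+10=d, a(vowel)+6=g, f(cons)+10=p, f(cons)+10=p.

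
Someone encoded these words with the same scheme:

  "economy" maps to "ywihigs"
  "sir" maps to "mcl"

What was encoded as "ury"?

Compare letters: e→y is +20, c→w is +20, o→i is +20 — a constant shift. It's a constant shift of +20 (ROT20).
Undoing it on ury: u−20=a, r−20=x, y−20=e.

axe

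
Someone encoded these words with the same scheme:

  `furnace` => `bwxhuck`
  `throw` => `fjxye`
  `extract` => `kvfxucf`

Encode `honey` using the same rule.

Each letter's alphabet position (a=0..z=25) is mapped through 17·x+20 mod 26 — an affine cipher.
Applying it to honey: h(7)→17·7+20≡9=j; o(14)→17·14+20≡24=y; n(13)→17·13+20≡7=h; e(4)→17·4+20≡10=k; y(24)→17·24+20≡12=m (all mod 26).

jyhkm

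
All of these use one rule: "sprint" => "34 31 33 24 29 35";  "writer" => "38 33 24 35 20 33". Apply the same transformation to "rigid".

33 24 22 24 19

Each letter is replaced by its alphabet position (a=1..z=26) + 15.
On rigid: r=18→33, i=9→24, g=7→22, i=9→24, d=4→19.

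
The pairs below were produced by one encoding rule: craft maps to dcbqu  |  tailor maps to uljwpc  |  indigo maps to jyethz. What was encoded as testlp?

strike

The shifts repeat in a cycle of length 2: positions 0,1,… shift by +1, +11, then the pattern repeats.
Reversing it on testlp: t−1=s, e−11=t, s−1=r, t−11=i, l−1=k, p−11=e.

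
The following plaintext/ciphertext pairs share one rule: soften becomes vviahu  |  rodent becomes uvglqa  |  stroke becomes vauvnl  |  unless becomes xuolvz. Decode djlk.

Shifts by position in soften: pos 0: s→v (+3), pos 1: o→v (+7), pos 2: f→i (+3), pos 3: t→a (+7) — repeating every 2. The shifts repeat in a cycle of length 2: positions 0,1,… shift by +3, +7, then the pattern repeats.
Reversing it on djlk: d−3=a, j−7=c, l−3=i, k−7=d.

acid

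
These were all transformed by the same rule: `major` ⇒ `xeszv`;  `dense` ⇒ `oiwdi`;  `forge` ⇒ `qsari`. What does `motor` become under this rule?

Shifts by position in major: pos 0: m→x (+11), pos 1: a→e (+4), pos 2: j→s (+9), pos 3: o→z (+11), pos 4: r→v (+4) — repeating every 3. It's a Vigenère-style cipher with numeric key [11,4,9]: position i shifts by key[i mod 3].
On motor: m+11=x, o+4=s, t+9=c, o+11=z, r+4=v.

xsczv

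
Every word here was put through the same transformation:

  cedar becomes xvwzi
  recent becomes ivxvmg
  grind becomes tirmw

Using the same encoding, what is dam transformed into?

wzn

Letters are reflected about the middle of the alphabet (position → 25−position): Atbash.
On dam: d↔w, a↔z, m↔n.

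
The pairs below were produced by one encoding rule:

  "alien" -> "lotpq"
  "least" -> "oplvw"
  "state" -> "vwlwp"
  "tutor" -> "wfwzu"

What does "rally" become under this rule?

uloob

The shift depends on letter class: consonant l→o is +3, but vowel a→l is +11. Vowels shift forward by 11 and consonants shift forward by 3.
For rally: r(cons)+3=u, a(vowel)+11=l, l(cons)+3=o, l(cons)+3=o, y(cons)+3=b.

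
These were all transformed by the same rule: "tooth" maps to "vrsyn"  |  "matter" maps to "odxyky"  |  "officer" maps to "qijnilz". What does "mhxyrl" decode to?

Each letter shifts forward by (position + 2), i.e. 2, 3, 4, … — the shift grows by one for each successive letter.
Reversing it on mhxyrl: m−2=k, h−3=e, x−4=t, y−5=t, r−6=l, l−7=e.

kettle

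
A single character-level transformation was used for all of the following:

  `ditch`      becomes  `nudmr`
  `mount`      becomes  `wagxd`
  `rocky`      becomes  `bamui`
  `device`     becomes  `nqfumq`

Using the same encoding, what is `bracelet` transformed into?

lbmmqvqd

The shift depends on letter class: consonant d→n is +10, but vowel i→u is +12. The rule splits by letter class: vowels +12, consonants +10.
For bracelet: b(cons)+10=l, r(cons)+10=b, a(vowel)+12=m, c(cons)+10=m, e(vowel)+12=q, l(cons)+10=v, e(vowel)+12=q, t(cons)+10=d.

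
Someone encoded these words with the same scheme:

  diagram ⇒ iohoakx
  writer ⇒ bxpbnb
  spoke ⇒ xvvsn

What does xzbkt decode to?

stuck

In diagram: d→i is +5, i→o is +6, a→h is +7, g→o is +8 — the shift increases by 1 each position. Each letter shifts forward by (position + 5), i.e. 5, 6, 7, … — the shift grows by one for each successive letter.
Undoing it on xzbkt: x−5=s, z−6=t, b−7=u, k−8=c, t−9=k.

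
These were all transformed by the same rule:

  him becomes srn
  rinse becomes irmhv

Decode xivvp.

Each pair mirrors across the alphabet (h↔s, i↔r, m↔n): positions sum to 25. This is the alphabet-reversal cipher (Atbash): a becomes z, b becomes y, etc.
Reversing it on xivvp: x↔c, i↔r, v↔e, v↔e, p↔k.

creek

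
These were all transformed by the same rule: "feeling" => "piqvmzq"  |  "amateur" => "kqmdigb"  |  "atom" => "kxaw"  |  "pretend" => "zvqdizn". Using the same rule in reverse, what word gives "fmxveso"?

village

It's a Vigenère-style cipher with numeric key [10,4,12]: position i shifts by key[i mod 3].
Decoding fmxveso: f−10=v, m−4=i, x−12=l, v−10=l, e−4=a, s−12=g, o−10=e.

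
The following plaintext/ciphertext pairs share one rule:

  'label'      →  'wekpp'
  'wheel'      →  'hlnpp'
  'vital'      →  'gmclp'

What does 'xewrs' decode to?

The shifts repeat in a cycle of length 3: positions 0,1,… shift by +11, +4, +9, then the pattern repeats.
Decoding xewrs: x−11=m, e−4=a, w−9=n, r−11=g, s−4=o.

mango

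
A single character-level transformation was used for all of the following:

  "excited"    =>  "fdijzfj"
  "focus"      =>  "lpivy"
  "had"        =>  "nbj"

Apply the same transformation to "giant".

mjbtz

Vowels shift forward by 1 and consonants shift forward by 6.
For giant: g(cons)+6=m, i(vowel)+1=j, a(vowel)+1=b, n(cons)+6=t, t(cons)+6=z.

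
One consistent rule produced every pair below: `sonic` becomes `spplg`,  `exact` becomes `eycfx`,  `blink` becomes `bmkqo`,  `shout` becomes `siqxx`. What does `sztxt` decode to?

syrup

Each letter shifts forward by its position index (0, 1, 2, …) — the shift grows by one for each successive letter.
Reversing it on sztxt: s−0=s, z−1=y, t−2=r, x−3=u, t−4=p.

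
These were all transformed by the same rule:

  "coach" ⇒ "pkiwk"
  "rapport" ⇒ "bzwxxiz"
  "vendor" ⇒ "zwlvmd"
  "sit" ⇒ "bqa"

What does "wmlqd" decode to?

video

The output letters match the input read backwards, each shifted +8: coach reversed is hcaoc. The word is reversed, then every letter is shifted forward by 8.
Undoing it on wmlqd: shift back: w−8=o, m−8=e, l−8=d, q−8=i, d−8=v → oediv; then reverse → video.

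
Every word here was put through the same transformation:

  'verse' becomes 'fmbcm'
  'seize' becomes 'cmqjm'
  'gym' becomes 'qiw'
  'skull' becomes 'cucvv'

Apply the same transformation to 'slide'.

The shift depends on letter class: consonant v→f is +10, but vowel e→m is +8. Vowels shift forward by 8 and consonants shift forward by 10.
Applying it to slide: s(cons)+10=c, l(cons)+10=v, i(vowel)+8=q, d(cons)+10=n, e(vowel)+8=m.

cvqnm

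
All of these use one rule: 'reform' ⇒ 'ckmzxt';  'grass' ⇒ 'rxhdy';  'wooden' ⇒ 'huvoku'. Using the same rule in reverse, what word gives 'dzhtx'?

stair

A repeating key of period 3 is used — shifts +11, +6, +7 over and over.
Undoing it on dzhtx: d−11=s, z−6=t, h−7=a, t−11=i, x−6=r.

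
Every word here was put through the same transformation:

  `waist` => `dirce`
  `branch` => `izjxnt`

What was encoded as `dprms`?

which

In waist: w→d is +7, a→i is +8, i→r is +9, s→c is +10 — the shift increases by 1 each position. The shift increases by 1 at each position, starting from +7: 7, 8, 9, ….
Decoding dprms: d−7=w, p−8=h, r−9=i, m−10=c, s−11=h.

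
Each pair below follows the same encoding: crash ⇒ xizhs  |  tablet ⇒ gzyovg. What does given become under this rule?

Each pair mirrors across the alphabet (c↔x, r↔i, a↔z): positions sum to 25. Letters are reflected about the middle of the alphabet (position → 25−position): Atbash.
Applying it to given: g↔t, i↔r, v↔e, e↔v, n↔m.

trevm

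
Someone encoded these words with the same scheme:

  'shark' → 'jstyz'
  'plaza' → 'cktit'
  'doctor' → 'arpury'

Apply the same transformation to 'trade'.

uytal

s(18)→j(9) and h(7)→s(18) fit y≡11x+19 (mod 26); the inverse of 11 mod 26 is 19. This is an affine cipher: with a=0,…,z=25, each position x becomes (11x+19) mod 26.
Applying it to trade: t(19)→11·19+19≡20=u; r(17)→11·17+19≡24=y; a(0)→11·0+19≡19=t; d(3)→11·3+19≡0=a; e(4)→11·4+19≡11=l (all mod 26).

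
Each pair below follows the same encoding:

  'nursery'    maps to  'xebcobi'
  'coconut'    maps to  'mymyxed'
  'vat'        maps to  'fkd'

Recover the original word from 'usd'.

Compare letters: n→x is +10, u→e is +10, r→b is +10 — a constant shift. It's a constant shift of +10 (ROT10).
Reversing it on usd: u−10=k, s−10=i, d−10=t.

kit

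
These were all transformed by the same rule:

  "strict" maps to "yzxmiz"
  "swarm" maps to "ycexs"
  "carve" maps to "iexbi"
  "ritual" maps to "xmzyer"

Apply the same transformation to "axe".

The shift depends on letter class: consonant s→y is +6, but vowel i→m is +4. Two shifts are in play — +4 for a/e/i/o/u, +6 for every other letter.
For axe: a(vowel)+4=e, x(cons)+6=d, e(vowel)+4=i.

edi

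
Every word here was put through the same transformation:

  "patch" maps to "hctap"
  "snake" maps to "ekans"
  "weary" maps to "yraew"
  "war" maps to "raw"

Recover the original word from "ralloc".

The output letters match the input read backwards: patch reversed is hctap. The word is simply reversed.
Decoding ralloc: then reverse → collar.

collar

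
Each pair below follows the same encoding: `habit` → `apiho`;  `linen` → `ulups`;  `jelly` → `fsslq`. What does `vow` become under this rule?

dvc

The output letters match the input read backwards, each shifted +7: habit reversed is tibah. The word is reversed, then every letter is shifted forward by 7.
Applying it to vow: reverse → wov; then shift: w+7=d, o+7=v, v+7=c.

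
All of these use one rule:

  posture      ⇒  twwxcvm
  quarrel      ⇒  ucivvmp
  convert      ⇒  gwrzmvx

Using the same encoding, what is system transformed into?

The shift depends on letter class: consonant p→t is +4, but vowel o→w is +8. Two shifts are in play — +8 for a/e/i/o/u, +4 for every other letter.
On system: s(cons)+4=w, y(cons)+4=c, s(cons)+4=w, t(cons)+4=x, e(vowel)+8=m, m(cons)+4=q.

wcwxmq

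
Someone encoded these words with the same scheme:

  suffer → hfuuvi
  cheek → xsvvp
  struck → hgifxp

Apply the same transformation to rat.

Each pair mirrors across the alphabet (s↔h, u↔f, f↔u): positions sum to 25. Each letter is replaced by its mirror in the alphabet: a↔z, b↔y, c↔x, and so on (the Atbash cipher).
For rat: r↔i, a↔z, t↔g.

izg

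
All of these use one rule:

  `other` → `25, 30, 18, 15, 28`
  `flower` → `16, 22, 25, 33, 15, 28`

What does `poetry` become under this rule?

o is letter #15 and maps to 25: an offset of 10. The number is (letter's place in the alphabet, a=1) + 10.
On poetry: p=16→26, o=15→25, e=5→15, t=20→30, r=18→28, y=25→35.

26, 25, 15, 30, 28, 35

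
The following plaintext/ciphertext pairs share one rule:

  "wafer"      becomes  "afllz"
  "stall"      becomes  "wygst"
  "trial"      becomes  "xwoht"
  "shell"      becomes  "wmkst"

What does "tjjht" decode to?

Each letter shifts forward by (position + 4), i.e. 4, 5, 6, … — the shift grows by one for each successive letter.
Undoing it on tjjht: t−4=p, j−5=e, j−6=d, h−7=a, t−8=l.

pedal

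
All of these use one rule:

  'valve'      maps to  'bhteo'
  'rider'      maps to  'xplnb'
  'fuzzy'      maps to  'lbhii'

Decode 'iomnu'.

cheek

In valve: v→b is +6, a→h is +7, l→t is +8, v→e is +9 — the shift increases by 1 each position. Each letter shifts forward by (position + 6), i.e. 6, 7, 8, … — the shift grows by one for each successive letter.
Reversing it on iomnu: i−6=c, o−7=h, m−8=e, n−9=e, u−10=k.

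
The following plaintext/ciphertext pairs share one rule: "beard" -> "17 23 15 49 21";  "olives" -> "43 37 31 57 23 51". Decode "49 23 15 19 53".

The formula is n = 2×(alphabet index, a=1) + 13.
Decoding 49 23 15 19 53: 49→(49−13)÷2=18=r, 23→(23−13)÷2=5=e, 15→(15−13)÷2=1=a, 19→(19−13)÷2=3=c, 53→(53−13)÷2=20=t.

react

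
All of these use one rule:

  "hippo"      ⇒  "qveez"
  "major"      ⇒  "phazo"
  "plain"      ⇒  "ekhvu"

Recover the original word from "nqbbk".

wheel

Treating letters as 0–25, the rule is x ↦ 5x + 7 (mod 26).
Reversing it on nqbbk: n(13)→21·(13−7)≡22=w; q(16)→21·(16−7)≡7=h; b(1)→21·(1−7)≡4=e; b(1)→21·(1−7)≡4=e; k(10)→21·(10−7)≡11=l (all mod 26).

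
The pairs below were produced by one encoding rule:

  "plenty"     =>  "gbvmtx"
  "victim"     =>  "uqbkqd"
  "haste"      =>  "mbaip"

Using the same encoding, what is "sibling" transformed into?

The output letters match the input read backwards, each shifted +8: plenty reversed is ytnelp. Read the word backwards and shift each letter +8.
On sibling: reverse → gnilbis; then shift: g+8=o, n+8=v, i+8=q, l+8=t, b+8=j, i+8=q, s+8=a.

ovqtjqa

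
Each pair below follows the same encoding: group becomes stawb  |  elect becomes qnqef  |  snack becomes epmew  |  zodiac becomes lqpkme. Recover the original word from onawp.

cloud

It's a Vigenère-style cipher with numeric key [12,2]: position i shifts by key[i mod 2].
Undoing it on onawp: o−12=c, n−2=l, a−12=o, w−2=u, p−12=d.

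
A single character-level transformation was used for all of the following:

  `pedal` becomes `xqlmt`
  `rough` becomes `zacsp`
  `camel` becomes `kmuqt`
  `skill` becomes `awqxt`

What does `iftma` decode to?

atlas

Shifts by position in pedal: pos 0: p→x (+8), pos 1: e→q (+12), pos 2: d→l (+8), pos 3: a→m (+12) — repeating every 2. A repeating key of period 2 is used — shifts +8, +12 over and over.
Undoing it on iftma: i−8=a, f−12=t, t−8=l, m−12=a, a−8=s.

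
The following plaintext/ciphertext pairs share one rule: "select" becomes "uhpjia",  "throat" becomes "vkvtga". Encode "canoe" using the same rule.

edrtk

In select: s→u is +2, e→h is +3, l→p is +4, e→j is +5 — the shift increases by 1 each position. The shift increases by 1 at each position, starting from +2: 2, 3, 4, ….
Applying it to canoe: c+2=e, a+3=d, n+4=r, o+5=t, e+6=k.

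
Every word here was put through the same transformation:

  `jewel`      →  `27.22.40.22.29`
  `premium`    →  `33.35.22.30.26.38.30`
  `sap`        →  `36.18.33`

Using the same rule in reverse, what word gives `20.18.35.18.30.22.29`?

j is letter #10 and maps to 27: an offset of 17. Letters become their 1-based position plus 17 (so a→18, b→19, …).
Reversing it on 20.18.35.18.30.22.29: 20→(20−17)÷1=3=c, 18→(18−17)÷1=1=a, 35→(35−17)÷1=18=r, 18→(18−17)÷1=1=a, 30→(30−17)÷1=13=m, 22→(22−17)÷1=5=e, 29→(29−17)÷1=12=l.

caramel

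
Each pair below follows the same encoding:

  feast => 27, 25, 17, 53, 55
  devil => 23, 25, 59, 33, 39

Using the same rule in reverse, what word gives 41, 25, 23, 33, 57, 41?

medium

f(#6)→27 and e(#5)→25: differences scale by 2, so n = 2·pos + 15. The formula is n = 2×(alphabet index, a=1) + 15.
Decoding 41, 25, 23, 33, 57, 41: 41→(41−15)÷2=13=m, 25→(25−15)÷2=5=e, 23→(23−15)÷2=4=d, 33→(33−15)÷2=9=i, 57→(57−15)÷2=21=u, 41→(41−15)÷2=13=m.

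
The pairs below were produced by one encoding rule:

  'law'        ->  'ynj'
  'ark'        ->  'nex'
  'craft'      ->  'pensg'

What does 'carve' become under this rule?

Compare letters: l→y is +13, a→n is +13, w→j is +13 — a constant shift. It's a constant shift of +13 (ROT13).
For carve: c+13=p, a+13=n, r+13=e, v+13=i, e+13=r.

pneir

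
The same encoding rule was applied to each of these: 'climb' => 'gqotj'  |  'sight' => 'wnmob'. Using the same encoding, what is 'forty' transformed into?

In climb: c→g is +4, l→q is +5, i→o is +6, m→t is +7 — the shift increases by 1 each position. Letter i (0-indexed) is shifted by i+4, so successive shifts are 4, 5, 6, ….
On forty: f+4=j, o+5=t, r+6=x, t+7=a, y+8=g.

jtxag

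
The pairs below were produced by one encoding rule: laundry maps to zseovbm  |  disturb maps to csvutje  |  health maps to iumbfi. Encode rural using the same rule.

The output letters match the input read backwards, each shifted +1: laundry reversed is yrdnual. Read the word backwards and shift each letter +1.
Applying it to rural: reverse → larur; then shift: l+1=m, a+1=b, r+1=s, u+1=v, r+1=s.

mbsvs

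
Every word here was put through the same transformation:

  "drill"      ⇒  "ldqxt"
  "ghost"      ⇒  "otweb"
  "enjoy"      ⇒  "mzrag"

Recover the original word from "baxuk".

The shifts repeat in a cycle of length 2: positions 0,1,… shift by +8, +12, then the pattern repeats.
Undoing it on baxuk: b−8=t, a−12=o, x−8=p, u−12=i, k−8=c.

topic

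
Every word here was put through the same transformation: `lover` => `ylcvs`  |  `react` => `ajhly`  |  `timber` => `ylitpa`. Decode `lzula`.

The output letters match the input read backwards, each shifted +7: lover reversed is revol. The word is reversed, then every letter is shifted forward by 7.
Decoding lzula: shift back: l−7=e, z−7=s, u−7=n, l−7=e, a−7=t → esnet; then reverse → tense.

tense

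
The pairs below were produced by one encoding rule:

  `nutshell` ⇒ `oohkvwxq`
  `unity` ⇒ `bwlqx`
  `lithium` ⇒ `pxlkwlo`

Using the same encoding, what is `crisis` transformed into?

Read the word backwards and shift each letter +3.
On crisis: reverse → sisirc; then shift: s+3=v, i+3=l, s+3=v, i+3=l, r+3=u, c+3=f.

vlvluf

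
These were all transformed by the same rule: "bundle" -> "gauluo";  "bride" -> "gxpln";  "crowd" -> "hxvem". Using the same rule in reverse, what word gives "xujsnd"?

Each letter shifts forward by (position + 5), i.e. 5, 6, 7, … — the shift grows by one for each successive letter.
Undoing it on xujsnd: x−5=s, u−6=o, j−7=c, s−8=k, n−9=e, d−10=t.

socket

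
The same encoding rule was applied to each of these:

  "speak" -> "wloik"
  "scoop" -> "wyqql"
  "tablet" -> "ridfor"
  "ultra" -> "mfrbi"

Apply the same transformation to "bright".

s(18)→w(22) and p(15)→l(11) fit y≡21x+8 (mod 26); the inverse of 21 mod 26 is 5. Each letter's alphabet position (a=0..z=25) is mapped through 21·x+8 mod 26 — an affine cipher.
For bright: b(1)→21·1+8≡3=d; r(17)→21·17+8≡1=b; i(8)→21·8+8≡20=u; g(6)→21·6+8≡4=e; h(7)→21·7+8≡25=z; t(19)→21·19+8≡17=r (all mod 26).

dbuezr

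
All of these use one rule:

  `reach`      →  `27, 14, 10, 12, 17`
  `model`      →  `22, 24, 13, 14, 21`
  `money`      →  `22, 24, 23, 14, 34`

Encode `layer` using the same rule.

21, 10, 34, 14, 27

The number is (letter's place in the alphabet, a=1) + 9.
For layer: l=12→21, a=1→10, y=25→34, e=5→14, r=18→27.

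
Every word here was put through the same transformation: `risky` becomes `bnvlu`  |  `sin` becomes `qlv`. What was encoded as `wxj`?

The output letters match the input read backwards, each shifted +3: risky reversed is yksir. Read the word backwards and shift each letter +3.
Reversing it on wxj: shift back: w−3=t, x−3=u, j−3=g → tug; then reverse → gut.

gut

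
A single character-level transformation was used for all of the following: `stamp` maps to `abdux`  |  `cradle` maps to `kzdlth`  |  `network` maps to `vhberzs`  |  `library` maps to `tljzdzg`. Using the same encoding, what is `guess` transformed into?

oxhaa

The shift depends on letter class: consonant s→a is +8, but vowel a→d is +3. Vowels shift forward by 3 and consonants shift forward by 8.
On guess: g(cons)+8=o, u(vowel)+3=x, e(vowel)+3=h, s(cons)+8=a, s(cons)+8=a.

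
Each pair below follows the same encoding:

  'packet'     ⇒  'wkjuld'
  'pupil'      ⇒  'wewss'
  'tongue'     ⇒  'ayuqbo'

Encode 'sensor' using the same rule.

Shifts by position in packet: pos 0: p→w (+7), pos 1: a→k (+10), pos 2: c→j (+7), pos 3: k→u (+10) — repeating every 2. A repeating key of period 2 is used — shifts +7, +10 over and over.
For sensor: s+7=z, e+10=o, n+7=u, s+10=c, o+7=v, r+10=b.

zoucvb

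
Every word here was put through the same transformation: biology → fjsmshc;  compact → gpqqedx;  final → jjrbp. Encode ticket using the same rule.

xjgliu

Shifts by position in biology: pos 0: b→f (+4), pos 1: i→j (+1), pos 2: o→s (+4), pos 3: l→m (+1) — repeating every 2. It's a Vigenère-style cipher with numeric key [4,1]: position i shifts by key[i mod 2].
For ticket: t+4=x, i+1=j, c+4=g, k+1=l, e+4=i, t+1=u.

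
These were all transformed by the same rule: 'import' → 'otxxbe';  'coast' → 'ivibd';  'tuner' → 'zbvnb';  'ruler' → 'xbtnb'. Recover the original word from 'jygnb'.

In import: i→o is +6, m→t is +7, p→x is +8, o→x is +9 — the shift increases by 1 each position. Letter i (0-indexed) is shifted by i+6, so successive shifts are 6, 7, 8, ….
Reversing it on jygnb: j−6=d, y−7=r, g−8=y, n−9=e, b−10=r.

dryer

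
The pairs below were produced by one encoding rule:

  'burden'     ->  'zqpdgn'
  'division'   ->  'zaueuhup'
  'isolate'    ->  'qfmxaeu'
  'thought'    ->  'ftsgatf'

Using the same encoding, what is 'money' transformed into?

kqzay

Two steps: reverse the string, then apply a Caesar shift of +12.
For money: reverse → yenom; then shift: y+12=k, e+12=q, n+12=z, o+12=a, m+12=y.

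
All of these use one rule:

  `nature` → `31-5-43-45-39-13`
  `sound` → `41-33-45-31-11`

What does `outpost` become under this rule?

n(#14)→31 and a(#1)→5: differences scale by 2, so n = 2·pos + 3. The formula is n = 2×(alphabet index, a=1) + 3.
Applying it to outpost: o=15→33, u=21→45, t=20→43, p=16→35, o=15→33, s=19→41, t=20→43.

33-45-43-35-33-41-43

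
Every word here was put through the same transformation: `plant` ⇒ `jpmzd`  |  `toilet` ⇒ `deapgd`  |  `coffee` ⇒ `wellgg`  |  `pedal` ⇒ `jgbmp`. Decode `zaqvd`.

p(15)→j(9) and l(11)→p(15) fit y≡5x+12 (mod 26); the inverse of 5 mod 26 is 21. Each letter's alphabet position (a=0..z=25) is mapped through 5·x+12 mod 26 — an affine cipher.
Undoing it on zaqvd: z(25)→21·(25−12)≡13=n; a(0)→21·(0−12)≡8=i; q(16)→21·(16−12)≡6=g; v(21)→21·(21−12)≡7=h; d(3)→21·(3−12)≡19=t (all mod 26).

night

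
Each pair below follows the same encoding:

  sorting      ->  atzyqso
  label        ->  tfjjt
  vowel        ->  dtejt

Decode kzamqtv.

Shifts by position in sorting: pos 0: s→a (+8), pos 1: o→t (+5), pos 2: r→z (+8), pos 3: t→y (+5) — repeating every 2. It's a Vigenère-style cipher with numeric key [8,5]: position i shifts by key[i mod 2].
Undoing it on kzamqtv: k−8=c, z−5=u, a−8=s, m−5=h, q−8=i, t−5=o, v−8=n.

cushion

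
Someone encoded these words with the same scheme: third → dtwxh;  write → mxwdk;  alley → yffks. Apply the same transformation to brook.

bxooc

t(19)→d(3) and h(7)→t(19) fit y≡3x+24 (mod 26); the inverse of 3 mod 26 is 9. This is an affine cipher: with a=0,…,z=25, each position x becomes (3x+24) mod 26.
Applying it to brook: b(1)→3·1+24≡1=b; r(17)→3·17+24≡23=x; o(14)→3·14+24≡14=o; o(14)→3·14+24≡14=o; k(10)→3·10+24≡2=c (all mod 26).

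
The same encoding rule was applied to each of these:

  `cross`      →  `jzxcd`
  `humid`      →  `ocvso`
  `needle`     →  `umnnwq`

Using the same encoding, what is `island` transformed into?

paukyp

In cross: c→j is +7, r→z is +8, o→x is +9, s→c is +10 — the shift increases by 1 each position. Letter i (0-indexed) is shifted by i+7, so successive shifts are 7, 8, 9, ….
On island: i+7=p, s+8=a, l+9=u, a+10=k, n+11=y, d+12=p.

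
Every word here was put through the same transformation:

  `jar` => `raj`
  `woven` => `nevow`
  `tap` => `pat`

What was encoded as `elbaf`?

The output letters match the input read backwards: jar reversed is raj. The word is simply reversed.
Decoding elbaf: then reverse → fable.

fable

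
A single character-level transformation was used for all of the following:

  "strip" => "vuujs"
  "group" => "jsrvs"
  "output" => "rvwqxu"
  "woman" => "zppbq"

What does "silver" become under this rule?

Shifts by position in strip: pos 0: s→v (+3), pos 1: t→u (+1), pos 2: r→u (+3), pos 3: i→j (+1) — repeating every 2. It's a Vigenère-style cipher with numeric key [3,1]: position i shifts by key[i mod 2].
For silver: s+3=v, i+1=j, l+3=o, v+1=w, e+3=h, r+1=s.

vjowhs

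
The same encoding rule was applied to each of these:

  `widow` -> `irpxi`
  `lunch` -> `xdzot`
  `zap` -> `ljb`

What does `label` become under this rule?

The shift depends on letter class: consonant w→i is +12, but vowel i→r is +9. The rule splits by letter class: vowels +9, consonants +12.
On label: l(cons)+12=x, a(vowel)+9=j, b(cons)+12=n, e(vowel)+9=n, l(cons)+12=x.

xjnnx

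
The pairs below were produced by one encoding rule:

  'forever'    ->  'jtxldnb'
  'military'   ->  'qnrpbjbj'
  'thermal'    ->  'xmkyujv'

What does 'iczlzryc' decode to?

In forever: f→j is +4, o→t is +5, r→x is +6, e→l is +7 — the shift increases by 1 each position. The shift increases by 1 at each position, starting from +4: 4, 5, 6, ….
Reversing it on iczlzryc: i−4=e, c−5=x, z−6=t, l−7=e, z−8=r, r−9=i, y−10=o, c−11=r.

exterior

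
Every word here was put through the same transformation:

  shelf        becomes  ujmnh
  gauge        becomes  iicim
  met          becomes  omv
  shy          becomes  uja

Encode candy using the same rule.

The shift depends on letter class: consonant s→u is +2, but vowel e→m is +8. The rule splits by letter class: vowels +8, consonants +2.
Applying it to candy: c(cons)+2=e, a(vowel)+8=i, n(cons)+2=p, d(cons)+2=f, y(cons)+2=a.

eipfa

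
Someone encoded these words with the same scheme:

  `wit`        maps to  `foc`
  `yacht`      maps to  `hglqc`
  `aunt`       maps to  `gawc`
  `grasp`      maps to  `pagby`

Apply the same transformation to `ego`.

kpu

The shift depends on letter class: consonant w→f is +9, but vowel i→o is +6. Two shifts are in play — +6 for a/e/i/o/u, +9 for every other letter.
For ego: e(vowel)+6=k, g(cons)+9=p, o(vowel)+6=u.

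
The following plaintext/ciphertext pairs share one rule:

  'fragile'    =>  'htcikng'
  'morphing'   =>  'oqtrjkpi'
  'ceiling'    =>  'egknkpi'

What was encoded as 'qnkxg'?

olive

Each letter is shifted forward by 2 in the alphabet (a Caesar shift of +2).
Undoing it on qnkxg: q−2=o, n−2=l, k−2=i, x−2=v, g−2=e.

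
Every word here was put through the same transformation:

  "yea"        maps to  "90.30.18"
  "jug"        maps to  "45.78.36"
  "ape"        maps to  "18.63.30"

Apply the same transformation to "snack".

72.57.18.24.48

y(#25)→90 and e(#5)→30: differences scale by 3, so n = 3·pos + 15. The formula is n = 3×(alphabet index, a=1) + 15.
On snack: s=19→72, n=14→57, a=1→18, c=3→24, k=11→48.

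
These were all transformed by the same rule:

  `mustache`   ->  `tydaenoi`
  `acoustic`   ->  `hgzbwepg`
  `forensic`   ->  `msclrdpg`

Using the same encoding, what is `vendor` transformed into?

Shifts by position in mustache: pos 0: m→t (+7), pos 1: u→y (+4), pos 2: s→d (+11), pos 3: t→a (+7), pos 4: a→e (+4), pos 5: c→n (+11) — repeating every 3. It's a Vigenère-style cipher with numeric key [7,4,11]: position i shifts by key[i mod 3].
For vendor: v+7=c, e+4=i, n+11=y, d+7=k, o+4=s, r+11=c.

ciyksc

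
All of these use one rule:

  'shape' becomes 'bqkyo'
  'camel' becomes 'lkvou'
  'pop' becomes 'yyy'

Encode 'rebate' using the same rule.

aokkco

The shift depends on letter class: consonant s→b is +9, but vowel a→k is +10. The rule splits by letter class: vowels +10, consonants +9.
For rebate: r(cons)+9=a, e(vowel)+10=o, b(cons)+9=k, a(vowel)+10=k, t(cons)+9=c, e(vowel)+10=o.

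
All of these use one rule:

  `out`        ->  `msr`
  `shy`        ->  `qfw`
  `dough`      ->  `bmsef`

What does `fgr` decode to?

Each letter is shifted forward by 24 in the alphabet (a Caesar shift of +24).
Undoing it on fgr: f−24=h, g−24=i, r−24=t.

hit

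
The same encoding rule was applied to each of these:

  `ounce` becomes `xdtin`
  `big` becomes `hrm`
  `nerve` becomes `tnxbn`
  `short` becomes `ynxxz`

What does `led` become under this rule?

rnj

Vowels shift forward by 9 and consonants shift forward by 6.
Applying it to led: l(cons)+6=r, e(vowel)+9=n, d(cons)+6=j.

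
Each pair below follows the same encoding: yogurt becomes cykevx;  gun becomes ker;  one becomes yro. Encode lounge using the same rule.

pyerko

The shift depends on letter class: consonant y→c is +4, but vowel o→y is +10. The rule splits by letter class: vowels +10, consonants +4.
For lounge: l(cons)+4=p, o(vowel)+10=y, u(vowel)+10=e, n(cons)+4=r, g(cons)+4=k, e(vowel)+10=o.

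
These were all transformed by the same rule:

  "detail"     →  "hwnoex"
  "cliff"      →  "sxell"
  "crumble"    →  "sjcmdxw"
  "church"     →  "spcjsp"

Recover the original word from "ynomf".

stamp

d(3)→h(7) and e(4)→w(22) fit y≡15x+14 (mod 26); the inverse of 15 mod 26 is 7. This is an affine cipher: with a=0,…,z=25, each position x becomes (15x+14) mod 26.
Reversing it on ynomf: y(24)→7·(24−14)≡18=s; n(13)→7·(13−14)≡19=t; o(14)→7·(14−14)≡0=a; m(12)→7·(12−14)≡12=m; f(5)→7·(5−14)≡15=p (all mod 26).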